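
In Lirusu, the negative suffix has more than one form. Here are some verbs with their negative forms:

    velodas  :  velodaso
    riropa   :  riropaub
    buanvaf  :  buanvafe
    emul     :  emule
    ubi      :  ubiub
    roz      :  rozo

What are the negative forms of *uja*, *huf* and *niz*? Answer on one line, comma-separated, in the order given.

The pattern is sibilance of the final sound: -o when the stem ends in a sibilant (*velodas*, *roz*); -e when the stem ends in a non-sibilant consonant (*buanvaf*, *emul*); -ub when the stem ends in a vowel (*riropa*, *ubi*).
Since the final sound of *uja* is /a/ (a vowel), it takes -ub, giving *ujaub*.
*huf*: final sound = /f/, a non-sibilant consonant → -e → *hufe*.
*niz*: final sound = /z/, a sibilant → -o → *nizo*.

ujaub, hufe, nizo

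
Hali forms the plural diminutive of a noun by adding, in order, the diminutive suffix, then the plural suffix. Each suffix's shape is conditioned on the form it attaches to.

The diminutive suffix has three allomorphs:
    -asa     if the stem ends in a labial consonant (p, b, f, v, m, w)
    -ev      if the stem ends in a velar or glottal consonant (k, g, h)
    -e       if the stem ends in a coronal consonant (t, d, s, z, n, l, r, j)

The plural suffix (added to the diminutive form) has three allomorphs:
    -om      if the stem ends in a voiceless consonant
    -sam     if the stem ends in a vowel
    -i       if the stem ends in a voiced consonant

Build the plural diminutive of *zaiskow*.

zaiskowasasam

*zaiskow*: final consonant = /w/, labial → -asa → *zaiskowasa*.
The final sound of the diminutive form *zaiskowasa* is /a/, which is a vowel, so the plural suffix is -sam, giving *zaiskowasasam*.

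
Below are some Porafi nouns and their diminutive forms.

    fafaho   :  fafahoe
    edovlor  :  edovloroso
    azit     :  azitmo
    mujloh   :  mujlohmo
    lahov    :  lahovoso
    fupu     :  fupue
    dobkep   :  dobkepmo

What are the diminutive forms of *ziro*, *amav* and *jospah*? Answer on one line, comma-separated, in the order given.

ziroe, amavoso, jospahmo

Looking at the final sound of each stem: -mo when the stem ends in a voiceless consonant (*azit*, *mujloh*, *dobkep*); -oso when the stem ends in a voiced consonant (*edovlor*, *lahov*); -e when the stem ends in a vowel (*fafaho*, *fupu*).
The final sound of *ziro* is /o/, which is a vowel, so the suffix is -e, giving *ziroe*.
Since the final sound of *amav* is /v/ (a voiced consonant), it takes -oso, giving *amavoso*.
The final sound of *jospah* is /h/, which is a voiceless consonant, so the suffix is -mo, giving *jospahmo*.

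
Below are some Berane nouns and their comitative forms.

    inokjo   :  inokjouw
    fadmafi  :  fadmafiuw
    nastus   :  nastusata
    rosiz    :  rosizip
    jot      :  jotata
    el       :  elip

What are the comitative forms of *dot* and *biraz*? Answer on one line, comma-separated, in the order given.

The suffix is conditioned by the final sound: -ata when the stem ends in a voiceless consonant (*nastus*, *jot*); -ip when the stem ends in a voiced consonant (*rosiz*, *el*); -uw when the stem ends in a vowel (*inokjo*, *fadmafi*).
*dot* — final sound /t/ (a voiceless consonant) → -ata → *dotata*.
*biraz*: final sound = /z/, a voiced consonant → -ip → *birazip*.

dotata, birazip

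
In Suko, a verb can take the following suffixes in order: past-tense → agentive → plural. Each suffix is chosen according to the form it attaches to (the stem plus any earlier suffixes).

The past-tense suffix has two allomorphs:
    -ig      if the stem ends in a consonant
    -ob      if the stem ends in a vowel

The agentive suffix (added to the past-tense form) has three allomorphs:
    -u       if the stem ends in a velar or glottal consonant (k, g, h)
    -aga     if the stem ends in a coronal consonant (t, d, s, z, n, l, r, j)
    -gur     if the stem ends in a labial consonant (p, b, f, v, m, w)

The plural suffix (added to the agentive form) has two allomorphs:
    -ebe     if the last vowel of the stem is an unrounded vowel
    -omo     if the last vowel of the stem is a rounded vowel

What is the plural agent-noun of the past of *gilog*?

gilogiguomo

*gilog*: final sound = /g/, a consonant → -ig → *gilogig*.
The past-tense form *gilogig*: final consonant = /g/, velar/glottal → -u → *gilogigu*.
The agentive form *gilogigu*: last vowel = /u/, a rounded vowel → -omo → *gilogiguomo*.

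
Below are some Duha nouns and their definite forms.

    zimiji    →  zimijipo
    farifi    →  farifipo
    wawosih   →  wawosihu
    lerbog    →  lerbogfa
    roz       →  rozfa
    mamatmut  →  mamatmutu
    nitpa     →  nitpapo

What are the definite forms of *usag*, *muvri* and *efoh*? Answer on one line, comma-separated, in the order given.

usagfa, muvripo, efohu

Looking at the final sound of each stem: -u when the stem ends in a voiceless consonant (*wawosih*, *mamatmut*); -fa when the stem ends in a voiced consonant (*lerbog*, *roz*); -po when the stem ends in a vowel (*zimiji*, *farifi*, *nitpa*).
*usag* — final sound /g/ (a voiced consonant) → -fa → *usagfa*.
*muvri* — final sound /i/ (a vowel) → -po → *muvripo*.
*efoh*: final sound = /h/, a voiceless consonant → -u → *efohu*.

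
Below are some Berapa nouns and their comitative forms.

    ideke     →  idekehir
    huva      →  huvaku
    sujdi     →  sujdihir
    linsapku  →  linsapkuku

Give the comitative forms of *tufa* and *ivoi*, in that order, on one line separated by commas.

The suffix is conditioned by the last vowel: -hir when the last vowel of the stem is a front vowel (*ideke*, *sujdi*); -ku when the last vowel of the stem is a back vowel (*huva*, *linsapku*).
*tufa*: last vowel = /a/, a back vowel → -ku → *tufaku*.
*ivoi*: last vowel = /i/, a front vowel → -hir → *ivoihir*.

tufaku, ivoihir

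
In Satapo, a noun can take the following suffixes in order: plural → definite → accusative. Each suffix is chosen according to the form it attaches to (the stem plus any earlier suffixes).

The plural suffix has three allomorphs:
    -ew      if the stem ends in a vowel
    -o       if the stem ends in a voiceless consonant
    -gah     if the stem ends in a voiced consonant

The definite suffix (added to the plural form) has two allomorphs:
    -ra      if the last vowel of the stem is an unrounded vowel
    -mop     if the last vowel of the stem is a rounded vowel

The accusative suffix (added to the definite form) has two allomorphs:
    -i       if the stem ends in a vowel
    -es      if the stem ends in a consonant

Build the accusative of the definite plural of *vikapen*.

vikapengahrai

Since the final sound of *vikapen* is /n/ (a voiced consonant), it takes -gah, giving *vikapengah*.
The plural form *vikapengah*: last vowel = /a/, an unrounded vowel → -ra → *vikapengahra*.
The definite form *vikapengahra*: final sound = /a/, a vowel → -i → *vikapengahrai*.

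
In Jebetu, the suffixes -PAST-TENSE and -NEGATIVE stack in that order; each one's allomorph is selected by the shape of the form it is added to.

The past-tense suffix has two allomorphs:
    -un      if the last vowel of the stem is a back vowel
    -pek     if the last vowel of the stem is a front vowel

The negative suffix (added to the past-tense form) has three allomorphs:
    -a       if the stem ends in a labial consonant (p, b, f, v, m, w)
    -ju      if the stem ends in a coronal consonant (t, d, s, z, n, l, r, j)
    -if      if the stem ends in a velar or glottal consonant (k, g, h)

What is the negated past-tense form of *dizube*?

dizubepekif

*dizube*: last vowel = /e/, a front vowel → -pek → *dizubepek*.
The past-tense form *dizubepek*: final consonant = /k/, velar/glottal → -if → *dizubepekif*.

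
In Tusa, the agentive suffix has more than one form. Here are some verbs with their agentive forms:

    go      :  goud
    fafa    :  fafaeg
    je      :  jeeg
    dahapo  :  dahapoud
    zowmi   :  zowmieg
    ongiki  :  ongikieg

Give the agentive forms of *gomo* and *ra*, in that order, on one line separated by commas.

The suffix is conditioned by the last vowel: -ud when the last vowel of the stem is a rounded vowel (*go*, *dahapo*); -eg when the last vowel of the stem is an unrounded vowel (*fafa*, *je*, *zowmi*, *ongiki*).
Since the last vowel of *gomo* is /o/ (a rounded vowel), it takes -ud, giving *gomoud*.
*ra* — last vowel /a/ (an unrounded vowel) → -eg → *raeg*.

gomoud, raeg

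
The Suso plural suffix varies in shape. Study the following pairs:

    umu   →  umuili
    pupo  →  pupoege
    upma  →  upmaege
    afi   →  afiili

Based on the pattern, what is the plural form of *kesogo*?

kesogoege

Looking at the last vowel of each stem: -ili when the last vowel of the stem is a high vowel (*umu*, *afi*); -ege when the last vowel of the stem is a non-high vowel (*pupo*, *upma*).
*kesogo*: last vowel = /o/, a non-high vowel → -ege → *kesogoege*.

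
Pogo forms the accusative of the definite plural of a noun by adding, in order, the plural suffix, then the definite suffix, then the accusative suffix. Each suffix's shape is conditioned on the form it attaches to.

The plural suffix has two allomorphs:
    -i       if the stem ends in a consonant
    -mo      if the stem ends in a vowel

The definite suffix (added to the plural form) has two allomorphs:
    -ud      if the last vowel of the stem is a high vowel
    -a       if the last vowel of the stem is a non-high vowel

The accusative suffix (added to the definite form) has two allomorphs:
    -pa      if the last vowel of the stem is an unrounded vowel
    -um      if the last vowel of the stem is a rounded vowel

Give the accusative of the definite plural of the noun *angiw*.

angiwiudum

Since the final sound of *angiw* is /w/ (a consonant), it takes -i, giving *angiwi*.
The plural form *angiwi* — last vowel /i/ (a high vowel) → -ud → *angiwiud*.
The definite form *angiwiud*: last vowel = /u/, a rounded vowel → -um → *angiwiudum*.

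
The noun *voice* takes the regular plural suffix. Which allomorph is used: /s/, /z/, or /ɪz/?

The stem *voice* ends in a sibilant (/s, z, ʃ, ʒ, tʃ, dʒ/).
The plural suffix surfaces as /ɪz/ after sibilants, /s/ after other voiceless consonants, and /z/ after other voiced sounds.
So the plural -s on *voice* is pronounced /ɪz/.

/ɪz/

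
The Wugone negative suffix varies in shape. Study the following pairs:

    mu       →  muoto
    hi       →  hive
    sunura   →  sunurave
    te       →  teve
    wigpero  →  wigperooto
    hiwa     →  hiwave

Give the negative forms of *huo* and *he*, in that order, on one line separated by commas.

The pattern is rounding harmony: -oto when the last vowel of the stem is a rounded vowel (*mu*, *wigpero*); -ve when the last vowel of the stem is an unrounded vowel (*hi*, *sunura*, *te*, *hiwa*).
*huo*: last vowel = /o/, a rounded vowel → -oto → *huooto*.
The last vowel of *he* is /e/, which is an unrounded vowel, so the suffix is -ve, giving *heve*.

huooto, heve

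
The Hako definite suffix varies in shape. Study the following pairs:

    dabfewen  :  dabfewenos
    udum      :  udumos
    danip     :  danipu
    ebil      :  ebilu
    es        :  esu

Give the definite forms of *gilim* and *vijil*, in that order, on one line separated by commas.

The pattern is nasality of the final consonant: -os when the stem ends in a nasal (*dabfewen*, *udum*); -u when the stem ends in a non-nasal consonant (*danip*, *ebil*, *es*).
*gilim*: final consonant = /m/, a nasal → -os → *gilimos*.
The final consonant of *vijil* is /l/, which is non-nasal, so the suffix is -u, giving *vijilu*.

gilimos, vijilu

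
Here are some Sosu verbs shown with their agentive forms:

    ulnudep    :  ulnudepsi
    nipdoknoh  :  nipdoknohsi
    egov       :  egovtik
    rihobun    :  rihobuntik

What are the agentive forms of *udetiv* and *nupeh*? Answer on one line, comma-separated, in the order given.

Looking at the final consonant of each stem: -si when the stem ends in a voiceless consonant (*ulnudep*, *nipdoknoh*); -tik when the stem ends in a voiced consonant (*egov*, *rihobun*).
Since the final consonant of *udetiv* is /v/ (voiced), it takes -tik, giving *udetivtik*.
Since the final consonant of *nupeh* is /h/ (voiceless), it takes -si, giving *nupehsi*.

udetivtik, nupehsi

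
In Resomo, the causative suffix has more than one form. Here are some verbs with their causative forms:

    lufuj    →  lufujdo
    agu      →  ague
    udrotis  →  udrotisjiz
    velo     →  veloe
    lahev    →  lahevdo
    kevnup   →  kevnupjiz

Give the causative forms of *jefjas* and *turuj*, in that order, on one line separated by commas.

The suffix is conditioned by the final sound: -jiz when the stem ends in a voiceless consonant (*udrotis*, *kevnup*); -do when the stem ends in a voiced consonant (*lufuj*, *lahev*); -e when the stem ends in a vowel (*agu*, *velo*).
*jefjas*: final sound = /s/, a voiceless consonant → -jiz → *jefjasjiz*.
Since the final sound of *turuj* is /j/ (a voiced consonant), it takes -do, giving *turujdo*.

jefjasjiz, turujdo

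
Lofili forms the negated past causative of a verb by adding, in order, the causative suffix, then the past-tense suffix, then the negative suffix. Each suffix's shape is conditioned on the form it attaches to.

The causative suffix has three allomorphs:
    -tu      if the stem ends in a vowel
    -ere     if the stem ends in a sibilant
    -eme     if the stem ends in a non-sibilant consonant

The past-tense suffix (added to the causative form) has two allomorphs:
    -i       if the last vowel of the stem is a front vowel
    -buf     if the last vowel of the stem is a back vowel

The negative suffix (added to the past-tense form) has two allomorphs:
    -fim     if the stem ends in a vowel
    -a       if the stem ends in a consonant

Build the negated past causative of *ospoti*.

ospotitubufa

*ospoti* — final sound /i/ (a vowel) → -tu → *ospotitu*.
Since the last vowel of the causative form *ospotitu* is /u/ (a back vowel), it takes -buf, giving *ospotitubuf*.
Since the final sound of the past-tense form *ospotitubuf* is /f/ (a consonant), it takes -a, giving *ospotitubufa*.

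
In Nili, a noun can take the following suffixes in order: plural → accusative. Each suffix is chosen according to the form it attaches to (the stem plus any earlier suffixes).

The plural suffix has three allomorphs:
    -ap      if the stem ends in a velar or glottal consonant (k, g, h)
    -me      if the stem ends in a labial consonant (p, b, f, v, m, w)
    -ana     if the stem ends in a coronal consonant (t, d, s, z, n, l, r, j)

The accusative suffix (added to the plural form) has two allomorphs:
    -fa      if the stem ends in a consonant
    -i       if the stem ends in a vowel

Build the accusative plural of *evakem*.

evakemmei

*evakem*: final consonant = /m/, labial → -me → *evakemme*.
The plural form *evakemme*: final sound = /e/, a vowel → -i → *evakemmei*.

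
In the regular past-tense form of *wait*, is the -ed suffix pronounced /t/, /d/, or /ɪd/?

/ɪd/

The stem *wait* ends in /t/ or /d/.
The -ed suffix is realized as /ɪd/ after /t, d/; as /t/ after other voiceless consonants; and as /d/ after other voiced sounds.
So -ed on *wait* is pronounced /ɪd/.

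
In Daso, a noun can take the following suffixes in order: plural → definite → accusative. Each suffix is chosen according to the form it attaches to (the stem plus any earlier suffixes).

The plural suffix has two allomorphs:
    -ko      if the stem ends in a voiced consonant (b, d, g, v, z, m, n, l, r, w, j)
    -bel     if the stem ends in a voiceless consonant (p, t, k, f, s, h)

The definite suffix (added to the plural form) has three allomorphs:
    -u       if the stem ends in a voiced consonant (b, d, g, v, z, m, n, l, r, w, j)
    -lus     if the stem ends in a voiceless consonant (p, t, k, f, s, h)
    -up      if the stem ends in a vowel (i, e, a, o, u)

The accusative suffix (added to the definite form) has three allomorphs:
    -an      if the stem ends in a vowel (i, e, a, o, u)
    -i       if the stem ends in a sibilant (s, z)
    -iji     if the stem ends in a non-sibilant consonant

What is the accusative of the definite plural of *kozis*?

kozisbeluan

The final consonant of *kozis* is /s/, which is voiceless, so the plural suffix is -bel, giving *kozisbel*.
Since the final sound of the plural form *kozisbel* is /l/ (a voiced consonant), it takes -u, giving *kozisbelu*.
The final sound of the definite form *kozisbelu* is /u/, which is a vowel, so the accusative suffix is -an, giving *kozisbeluan*.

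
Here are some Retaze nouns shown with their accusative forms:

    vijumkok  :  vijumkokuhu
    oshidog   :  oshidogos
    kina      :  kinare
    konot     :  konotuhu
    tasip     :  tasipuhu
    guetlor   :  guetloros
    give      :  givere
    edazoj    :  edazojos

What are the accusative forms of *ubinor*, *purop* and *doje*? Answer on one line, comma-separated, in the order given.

ubinoros, puropuhu, dojere

Looking at the final sound of each stem: -uhu when the stem ends in a voiceless consonant (*vijumkok*, *konot*, *tasip*); -os when the stem ends in a voiced consonant (*oshidog*, *guetlor*, *edazoj*); -re when the stem ends in a vowel (*kina*, *give*).
*ubinor* — final sound /r/ (a voiced consonant) → -os → *ubinoros*.
Since the final sound of *purop* is /p/ (a voiceless consonant), it takes -uhu, giving *puropuhu*.
Since the final sound of *doje* is /e/ (a vowel), it takes -re, giving *dojere*.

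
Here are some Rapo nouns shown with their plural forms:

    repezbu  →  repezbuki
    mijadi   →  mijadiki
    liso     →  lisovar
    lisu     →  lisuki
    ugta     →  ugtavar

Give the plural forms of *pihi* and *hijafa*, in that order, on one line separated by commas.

pihiki, hijafavar

The alternation tracks the last vowel of the stem — -ki when the last vowel of the stem is a high vowel (*repezbu*, *mijadi*, *lisu*); -var when the last vowel of the stem is a non-high vowel (*liso*, *ugta*).
The last vowel of *pihi* is /i/, which is a high vowel, so the suffix is -ki, giving *pihiki*.
Since the last vowel of *hijafa* is /a/ (a non-high vowel), it takes -var, giving *hijafavar*.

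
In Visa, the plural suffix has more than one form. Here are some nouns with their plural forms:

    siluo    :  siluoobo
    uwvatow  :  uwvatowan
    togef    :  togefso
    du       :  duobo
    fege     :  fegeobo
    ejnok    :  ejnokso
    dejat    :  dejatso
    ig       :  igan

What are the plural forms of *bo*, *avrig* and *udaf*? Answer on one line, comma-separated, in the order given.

boobo, avrigan, udafso

The alternation tracks the final sound of the stem — -so when the stem ends in a voiceless consonant (*togef*, *ejnok*, *dejat*); -an when the stem ends in a voiced consonant (*uwvatow*, *ig*); -obo when the stem ends in a vowel (*siluo*, *du*, *fege*).
*bo*: final sound = /o/, a vowel → -obo → *boobo*.
*avrig*: final sound = /g/, a voiced consonant → -an → *avrigan*.
Since the final sound of *udaf* is /f/ (a voiceless consonant), it takes -so, giving *udafso*.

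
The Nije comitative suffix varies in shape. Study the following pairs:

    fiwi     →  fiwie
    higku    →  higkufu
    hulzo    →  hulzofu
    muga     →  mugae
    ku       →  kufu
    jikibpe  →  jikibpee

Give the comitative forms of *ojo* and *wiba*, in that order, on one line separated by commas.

ojofu, wibae

The suffix is conditioned by the last vowel: -fu when the last vowel of the stem is a rounded vowel (*higku*, *hulzo*, *ku*); -e when the last vowel of the stem is an unrounded vowel (*fiwi*, *muga*, *jikibpe*).
*ojo* — last vowel /o/ (a rounded vowel) → -fu → *ojofu*.
The last vowel of *wiba* is /a/, which is an unrounded vowel, so the suffix is -e, giving *wibae*.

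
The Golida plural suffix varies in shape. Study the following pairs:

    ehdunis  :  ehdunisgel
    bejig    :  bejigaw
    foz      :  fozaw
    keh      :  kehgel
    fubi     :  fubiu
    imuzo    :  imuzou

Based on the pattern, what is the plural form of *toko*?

The alternation tracks the final sound of the stem — -gel when the stem ends in a voiceless consonant (*ehdunis*, *keh*); -aw when the stem ends in a voiced consonant (*bejig*, *foz*); -u when the stem ends in a vowel (*fubi*, *imuzo*).
Since the final sound of *toko* is /o/ (a vowel), it takes -u, giving *tokou*.

tokou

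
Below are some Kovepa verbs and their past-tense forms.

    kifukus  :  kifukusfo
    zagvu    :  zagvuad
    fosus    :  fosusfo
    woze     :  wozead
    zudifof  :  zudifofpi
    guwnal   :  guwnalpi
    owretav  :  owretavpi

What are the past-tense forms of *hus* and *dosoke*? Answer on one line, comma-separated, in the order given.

Looking at the final sound of each stem: -fo when the stem ends in a sibilant (*kifukus*, *fosus*); -pi when the stem ends in a non-sibilant consonant (*zudifof*, *guwnal*, *owretav*); -ad when the stem ends in a vowel (*zagvu*, *woze*).
*hus* — final sound /s/ (a sibilant) → -fo → *husfo*.
The final sound of *dosoke* is /e/, which is a vowel, so the suffix is -ad, giving *dosokead*.

husfo, dosokead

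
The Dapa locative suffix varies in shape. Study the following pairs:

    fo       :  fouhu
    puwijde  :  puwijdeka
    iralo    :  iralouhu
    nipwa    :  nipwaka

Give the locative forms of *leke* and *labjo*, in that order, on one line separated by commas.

The suffix is conditioned by the last vowel: -uhu when the last vowel of the stem is a rounded vowel (*fo*, *iralo*); -ka when the last vowel of the stem is an unrounded vowel (*puwijde*, *nipwa*).
*leke* — last vowel /e/ (an unrounded vowel) → -ka → *lekeka*.
The last vowel of *labjo* is /o/, which is a rounded vowel, so the suffix is -uhu, giving *labjouhu*.

lekeka, labjouhu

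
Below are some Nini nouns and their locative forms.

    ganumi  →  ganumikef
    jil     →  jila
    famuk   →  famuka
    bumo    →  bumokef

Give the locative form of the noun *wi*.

wikef

Looking at the final sound of each stem: -a when the stem ends in a consonant (*jil*, *famuk*); -kef when the stem ends in a vowel (*ganumi*, *bumo*).
*wi*: final sound = /i/, a vowel → -kef → *wikef*.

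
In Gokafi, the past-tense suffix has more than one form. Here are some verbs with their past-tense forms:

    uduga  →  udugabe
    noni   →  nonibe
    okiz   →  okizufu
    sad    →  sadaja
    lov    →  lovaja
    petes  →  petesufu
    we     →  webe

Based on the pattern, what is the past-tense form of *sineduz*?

sineduzufu

Looking at the final sound of each stem: -ufu when the stem ends in a sibilant (*okiz*, *petes*); -aja when the stem ends in a non-sibilant consonant (*sad*, *lov*); -be when the stem ends in a vowel (*uduga*, *noni*, *we*).
*sineduz*: final sound = /z/, a sibilant → -ufu → *sineduzufu*.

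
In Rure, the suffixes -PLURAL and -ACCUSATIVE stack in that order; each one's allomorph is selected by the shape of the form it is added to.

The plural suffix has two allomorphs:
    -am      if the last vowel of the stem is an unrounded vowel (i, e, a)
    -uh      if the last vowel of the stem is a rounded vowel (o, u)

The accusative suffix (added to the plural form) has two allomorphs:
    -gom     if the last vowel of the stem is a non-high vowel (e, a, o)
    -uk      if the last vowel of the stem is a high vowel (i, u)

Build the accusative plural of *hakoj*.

*hakoj*: last vowel = /o/, a rounded vowel → -uh → *hakojuh*.
The plural form *hakojuh* — last vowel /u/ (a high vowel) → -uk → *hakojuhuk*.

hakojuhuk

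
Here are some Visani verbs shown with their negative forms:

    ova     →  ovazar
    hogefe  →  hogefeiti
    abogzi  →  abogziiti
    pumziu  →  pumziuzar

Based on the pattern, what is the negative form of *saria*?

The pattern is front/back vowel harmony: -iti when the last vowel of the stem is a front vowel (*hogefe*, *abogzi*); -zar when the last vowel of the stem is a back vowel (*ova*, *pumziu*).
Since the last vowel of *saria* is /a/ (a back vowel), it takes -zar, giving *sariazar*.

sariazar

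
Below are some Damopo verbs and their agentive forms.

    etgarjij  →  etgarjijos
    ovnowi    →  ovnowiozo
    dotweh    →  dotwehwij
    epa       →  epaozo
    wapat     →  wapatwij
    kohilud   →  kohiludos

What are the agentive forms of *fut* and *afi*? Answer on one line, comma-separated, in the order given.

The pattern is voicing of the final sound: -wij when the stem ends in a voiceless consonant (*dotweh*, *wapat*); -os when the stem ends in a voiced consonant (*etgarjij*, *kohilud*); -ozo when the stem ends in a vowel (*ovnowi*, *epa*).
Since the final sound of *fut* is /t/ (a voiceless consonant), it takes -wij, giving *futwij*.
Since the final sound of *afi* is /i/ (a vowel), it takes -ozo, giving *afiozo*.

futwij, afiozo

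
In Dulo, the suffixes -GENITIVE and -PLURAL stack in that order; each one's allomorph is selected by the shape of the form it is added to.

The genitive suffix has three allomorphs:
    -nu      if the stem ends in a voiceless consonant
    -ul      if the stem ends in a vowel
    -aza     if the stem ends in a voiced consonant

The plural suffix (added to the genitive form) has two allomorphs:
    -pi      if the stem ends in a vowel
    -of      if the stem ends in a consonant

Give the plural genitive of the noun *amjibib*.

Since the final sound of *amjibib* is /b/ (a voiced consonant), it takes -aza, giving *amjibibaza*.
The final sound of the genitive form *amjibibaza* is /a/, which is a vowel, so the plural suffix is -pi, giving *amjibibazapi*.

amjibibazapi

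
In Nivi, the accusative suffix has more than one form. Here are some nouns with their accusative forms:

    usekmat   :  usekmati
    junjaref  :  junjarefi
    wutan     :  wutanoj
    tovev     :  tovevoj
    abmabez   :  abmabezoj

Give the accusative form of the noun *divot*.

Looking at the final consonant of each stem: -i when the stem ends in a voiceless consonant (*usekmat*, *junjaref*); -oj when the stem ends in a voiced consonant (*wutan*, *tovev*, *abmabez*).
*divot* — final consonant /t/ (voiceless) → -i → *divoti*.

divoti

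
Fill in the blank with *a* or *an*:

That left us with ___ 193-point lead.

a

The indefinite article is chosen by the initial *sound* of the following word, not its spelling.
The number *193* is spoken "one hundred …", beginning with /wʌn/ — a consonant sound.
So the article is *a*: That left us with a 193-point lead.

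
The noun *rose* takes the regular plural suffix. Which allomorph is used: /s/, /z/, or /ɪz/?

/ɪz/

The stem *rose* ends in a sibilant (/s, z, ʃ, ʒ, tʃ, dʒ/).
The plural suffix surfaces as /ɪz/ after sibilants, /s/ after other voiceless consonants, and /z/ after other voiced sounds.
So the plural -s on *rose* is pronounced /ɪz/.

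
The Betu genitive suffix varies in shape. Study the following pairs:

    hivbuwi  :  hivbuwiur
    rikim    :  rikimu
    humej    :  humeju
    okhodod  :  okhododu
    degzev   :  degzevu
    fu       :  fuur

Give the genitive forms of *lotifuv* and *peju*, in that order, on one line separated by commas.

lotifuvu, pejuur

The pattern is consonant vs. vowel: -u when the stem ends in a consonant (*rikim*, *humej*, *okhodod*, *degzev*); -ur when the stem ends in a vowel (*hivbuwi*, *fu*).
*lotifuv*: final sound = /v/, a consonant → -u → *lotifuvu*.
Since the final sound of *peju* is /u/ (a vowel), it takes -ur, giving *pejuur*.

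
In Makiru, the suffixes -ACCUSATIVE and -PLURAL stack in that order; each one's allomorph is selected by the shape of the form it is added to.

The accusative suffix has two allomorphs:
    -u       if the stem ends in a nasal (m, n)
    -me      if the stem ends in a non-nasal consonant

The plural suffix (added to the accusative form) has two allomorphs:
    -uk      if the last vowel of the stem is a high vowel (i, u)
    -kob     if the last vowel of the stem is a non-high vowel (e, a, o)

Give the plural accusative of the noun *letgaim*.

The final consonant of *letgaim* is /m/, which is a nasal, so the accusative suffix is -u, giving *letgaimu*.
Since the last vowel of the accusative form *letgaimu* is /u/ (a high vowel), it takes -uk, giving *letgaimuuk*.

letgaimuuk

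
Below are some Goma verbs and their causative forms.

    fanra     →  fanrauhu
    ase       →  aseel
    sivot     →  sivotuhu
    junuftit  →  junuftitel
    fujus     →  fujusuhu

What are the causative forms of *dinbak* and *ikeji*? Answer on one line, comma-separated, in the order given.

dinbakuhu, ikejiel

The alternation tracks the last vowel of the stem — -el when the last vowel of the stem is a front vowel (*ase*, *junuftit*); -uhu when the last vowel of the stem is a back vowel (*fanra*, *sivot*, *fujus*).
The last vowel of *dinbak* is /a/, which is a back vowel, so the suffix is -uhu, giving *dinbakuhu*.
The last vowel of *ikeji* is /i/, which is a front vowel, so the suffix is -el, giving *ikejiel*.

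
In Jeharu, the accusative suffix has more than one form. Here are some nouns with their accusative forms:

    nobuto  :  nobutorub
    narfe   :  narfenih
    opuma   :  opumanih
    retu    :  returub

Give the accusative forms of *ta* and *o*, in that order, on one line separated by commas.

Looking at the last vowel of each stem: -rub when the last vowel of the stem is a rounded vowel (*nobuto*, *retu*); -nih when the last vowel of the stem is an unrounded vowel (*narfe*, *opuma*).
*ta*: last vowel = /a/, an unrounded vowel → -nih → *tanih*.
The last vowel of *o* is /o/, which is a rounded vowel, so the suffix is -rub, giving *orub*.

tanih, orub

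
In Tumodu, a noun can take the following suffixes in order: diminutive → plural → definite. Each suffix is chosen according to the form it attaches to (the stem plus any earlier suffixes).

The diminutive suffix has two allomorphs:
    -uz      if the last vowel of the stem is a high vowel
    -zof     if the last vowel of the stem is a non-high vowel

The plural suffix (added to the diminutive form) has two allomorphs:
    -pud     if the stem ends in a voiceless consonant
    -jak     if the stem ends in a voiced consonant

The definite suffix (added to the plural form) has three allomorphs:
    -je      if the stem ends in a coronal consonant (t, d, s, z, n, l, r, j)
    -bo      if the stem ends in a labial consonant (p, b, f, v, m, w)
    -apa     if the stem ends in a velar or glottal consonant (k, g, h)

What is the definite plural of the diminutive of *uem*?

uemzofpudje

*uem*: last vowel = /e/, a non-high vowel → -zof → *uemzof*.
The final consonant of the diminutive form *uemzof* is /f/, which is voiceless, so the plural suffix is -pud, giving *uemzofpud*.
The plural form *uemzofpud*: final consonant = /d/, coronal → -je → *uemzofpudje*.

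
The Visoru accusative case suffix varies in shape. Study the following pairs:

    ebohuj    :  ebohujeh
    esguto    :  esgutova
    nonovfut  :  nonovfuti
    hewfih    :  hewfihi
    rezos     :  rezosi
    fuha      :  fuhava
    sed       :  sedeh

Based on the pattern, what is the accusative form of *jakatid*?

jakatideh

Looking at the final sound of each stem: -i when the stem ends in a voiceless consonant (*nonovfut*, *hewfih*, *rezos*); -eh when the stem ends in a voiced consonant (*ebohuj*, *sed*); -va when the stem ends in a vowel (*esguto*, *fuha*).
*jakatid* — final sound /d/ (a voiced consonant) → -eh → *jakatideh*.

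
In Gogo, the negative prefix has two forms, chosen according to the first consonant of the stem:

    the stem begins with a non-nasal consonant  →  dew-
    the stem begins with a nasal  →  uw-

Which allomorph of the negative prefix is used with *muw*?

uw-

*muw* — first consonant /m/ (a nasal) → uw-.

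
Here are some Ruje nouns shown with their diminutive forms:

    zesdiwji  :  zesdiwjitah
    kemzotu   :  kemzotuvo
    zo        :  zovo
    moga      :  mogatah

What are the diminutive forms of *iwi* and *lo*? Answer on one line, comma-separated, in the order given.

The suffix is conditioned by the last vowel: -vo when the last vowel of the stem is a rounded vowel (*kemzotu*, *zo*); -tah when the last vowel of the stem is an unrounded vowel (*zesdiwji*, *moga*).
Since the last vowel of *iwi* is /i/ (an unrounded vowel), it takes -tah, giving *iwitah*.
Since the last vowel of *lo* is /o/ (a rounded vowel), it takes -vo, giving *lovo*.

iwitah, lovo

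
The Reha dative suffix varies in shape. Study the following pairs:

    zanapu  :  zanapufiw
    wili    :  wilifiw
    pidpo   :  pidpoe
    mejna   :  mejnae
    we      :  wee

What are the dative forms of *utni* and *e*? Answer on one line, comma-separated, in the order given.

Looking at the last vowel of each stem: -fiw when the last vowel of the stem is a high vowel (*zanapu*, *wili*); -e when the last vowel of the stem is a non-high vowel (*pidpo*, *mejna*, *we*).
The last vowel of *utni* is /i/, which is a high vowel, so the suffix is -fiw, giving *utnifiw*.
The last vowel of *e* is /e/, which is a non-high vowel, so the suffix is -e, giving *ee*.

utnifiw, ee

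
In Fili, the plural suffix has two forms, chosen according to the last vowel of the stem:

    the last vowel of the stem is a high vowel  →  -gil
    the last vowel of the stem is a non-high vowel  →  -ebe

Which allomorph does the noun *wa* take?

*wa* — last vowel /a/ (a non-high vowel) → -ebe.

-ebe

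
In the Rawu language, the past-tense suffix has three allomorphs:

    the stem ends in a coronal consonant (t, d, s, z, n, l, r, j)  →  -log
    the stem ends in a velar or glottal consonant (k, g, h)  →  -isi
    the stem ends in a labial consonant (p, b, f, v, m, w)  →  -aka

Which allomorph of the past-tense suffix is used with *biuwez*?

-log

*biuwez*: final consonant = /z/, coronal → -log.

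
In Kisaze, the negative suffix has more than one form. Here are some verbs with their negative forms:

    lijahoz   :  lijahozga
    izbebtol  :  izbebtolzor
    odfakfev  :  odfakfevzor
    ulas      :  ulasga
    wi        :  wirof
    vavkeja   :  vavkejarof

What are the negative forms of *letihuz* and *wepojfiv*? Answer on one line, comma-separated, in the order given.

letihuzga, wepojfivzor

The alternation tracks the final sound of the stem — -ga when the stem ends in a sibilant (*lijahoz*, *ulas*); -zor when the stem ends in a non-sibilant consonant (*izbebtol*, *odfakfev*); -rof when the stem ends in a vowel (*wi*, *vavkeja*).
*letihuz* — final sound /z/ (a sibilant) → -ga → *letihuzga*.
The final sound of *wepojfiv* is /v/, which is a non-sibilant consonant, so the suffix is -zor, giving *wepojfivzor*.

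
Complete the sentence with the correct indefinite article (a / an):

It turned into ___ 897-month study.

an

The indefinite article is chosen by the initial *sound* of the following word, not its spelling.
The number *897* is spoken "eight hundred …", beginning with /eɪt/ — a vowel sound.
So the article is *an*: It turned into an 897-month study.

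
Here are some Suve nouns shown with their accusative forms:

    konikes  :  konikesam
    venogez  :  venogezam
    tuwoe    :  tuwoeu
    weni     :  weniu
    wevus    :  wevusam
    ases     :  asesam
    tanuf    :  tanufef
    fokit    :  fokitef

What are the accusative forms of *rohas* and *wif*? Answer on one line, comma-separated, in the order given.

The suffix is conditioned by the final sound: -am when the stem ends in a sibilant (*konikes*, *venogez*, *wevus*, *ases*); -ef when the stem ends in a non-sibilant consonant (*tanuf*, *fokit*); -u when the stem ends in a vowel (*tuwoe*, *weni*).
*rohas*: final sound = /s/, a sibilant → -am → *rohasam*.
*wif* — final sound /f/ (a non-sibilant consonant) → -ef → *wifef*.

rohasam, wifef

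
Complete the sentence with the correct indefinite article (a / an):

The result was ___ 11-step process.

an

The indefinite article is chosen by the initial *sound* of the following word, not its spelling.
The number *11* is spoken "eleven", beginning with /ɪˈlɛvən/ — a vowel sound.
So the article is *an*: The result was an 11-step process.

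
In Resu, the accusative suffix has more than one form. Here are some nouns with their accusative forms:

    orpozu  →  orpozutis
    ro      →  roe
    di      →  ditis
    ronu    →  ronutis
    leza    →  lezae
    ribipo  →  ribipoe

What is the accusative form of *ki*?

The alternation tracks the last vowel of the stem — -tis when the last vowel of the stem is a high vowel (*orpozu*, *di*, *ronu*); -e when the last vowel of the stem is a non-high vowel (*ro*, *leza*, *ribipo*).
Since the last vowel of *ki* is /i/ (a high vowel), it takes -tis, giving *kitis*.

kitis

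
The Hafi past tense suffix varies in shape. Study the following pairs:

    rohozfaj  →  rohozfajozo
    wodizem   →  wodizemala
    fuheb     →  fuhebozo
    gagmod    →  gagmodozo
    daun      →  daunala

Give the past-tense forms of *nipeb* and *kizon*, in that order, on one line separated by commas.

nipebozo, kizonala

The alternation tracks the final consonant of the stem — -ala when the stem ends in a nasal (*wodizem*, *daun*); -ozo when the stem ends in a non-nasal consonant (*rohozfaj*, *fuheb*, *gagmod*).
*nipeb*: final consonant = /b/, non-nasal → -ozo → *nipebozo*.
*kizon*: final consonant = /n/, a nasal → -ala → *kizonala*.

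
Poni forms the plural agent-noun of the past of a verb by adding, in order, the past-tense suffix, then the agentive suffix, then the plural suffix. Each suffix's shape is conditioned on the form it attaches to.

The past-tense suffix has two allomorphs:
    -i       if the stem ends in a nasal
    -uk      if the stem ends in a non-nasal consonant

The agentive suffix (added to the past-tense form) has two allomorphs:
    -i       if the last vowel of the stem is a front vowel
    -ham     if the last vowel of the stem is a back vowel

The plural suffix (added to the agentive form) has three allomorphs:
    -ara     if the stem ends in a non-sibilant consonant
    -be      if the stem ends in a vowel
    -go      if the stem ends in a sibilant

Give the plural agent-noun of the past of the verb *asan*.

asaniibe

Since the final consonant of *asan* is /n/ (a nasal), it takes -i, giving *asani*.
The last vowel of the past-tense form *asani* is /i/, which is a front vowel, so the agentive suffix is -i, giving *asanii*.
The final sound of the agentive form *asanii* is /i/, which is a vowel, so the plural suffix is -be, giving *asaniibe*.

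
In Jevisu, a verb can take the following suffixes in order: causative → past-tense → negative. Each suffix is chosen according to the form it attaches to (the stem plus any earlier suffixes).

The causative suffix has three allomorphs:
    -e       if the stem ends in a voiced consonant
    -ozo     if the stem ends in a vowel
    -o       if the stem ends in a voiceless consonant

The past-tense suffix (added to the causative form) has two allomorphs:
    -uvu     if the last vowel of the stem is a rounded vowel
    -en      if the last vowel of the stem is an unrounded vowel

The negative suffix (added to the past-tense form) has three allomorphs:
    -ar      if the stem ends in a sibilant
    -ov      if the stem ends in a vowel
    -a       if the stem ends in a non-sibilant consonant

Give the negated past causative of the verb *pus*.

pusouvuov

*pus*: final sound = /s/, a voiceless consonant → -o → *puso*.
The causative form *puso* — last vowel /o/ (a rounded vowel) → -uvu → *pusouvu*.
The past-tense form *pusouvu*: final sound = /u/, a vowel → -ov → *pusouvuov*.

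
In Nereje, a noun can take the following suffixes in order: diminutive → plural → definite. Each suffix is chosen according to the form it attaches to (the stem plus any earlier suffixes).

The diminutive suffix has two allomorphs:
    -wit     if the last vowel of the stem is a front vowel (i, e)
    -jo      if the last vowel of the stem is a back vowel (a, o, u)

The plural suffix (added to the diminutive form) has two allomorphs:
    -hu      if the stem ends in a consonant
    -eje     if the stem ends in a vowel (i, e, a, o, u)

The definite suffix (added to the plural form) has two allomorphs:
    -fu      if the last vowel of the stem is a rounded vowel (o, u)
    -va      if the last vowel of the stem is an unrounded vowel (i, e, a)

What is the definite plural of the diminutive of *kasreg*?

kasregwithufu

*kasreg* — last vowel /e/ (a front vowel) → -wit → *kasregwit*.
The final sound of the diminutive form *kasregwit* is /t/, which is a consonant, so the plural suffix is -hu, giving *kasregwithu*.
The plural form *kasregwithu*: last vowel = /u/, a rounded vowel → -fu → *kasregwithufu*.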